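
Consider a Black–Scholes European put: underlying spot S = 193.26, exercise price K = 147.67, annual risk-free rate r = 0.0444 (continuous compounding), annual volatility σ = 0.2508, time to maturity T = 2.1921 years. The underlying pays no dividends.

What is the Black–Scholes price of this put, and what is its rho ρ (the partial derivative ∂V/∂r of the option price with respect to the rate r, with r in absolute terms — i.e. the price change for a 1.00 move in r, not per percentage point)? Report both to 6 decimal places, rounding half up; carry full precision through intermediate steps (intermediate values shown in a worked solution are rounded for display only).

price = 5.050315
ρ = -62.131692

σ√T = 0.2508·√2.1921 = 0.371328
d₁ = (ln(S/K) + (r+σ²/2)T) / (σ√T) = (ln(193.26/147.67) + (0.0444+0.2508²/2)·2.1921) / 0.371328 = (0.269056 + 0.166271) / 0.371328 = 1.172354
d₂ = d₁ − σ√T = 1.172354 − 0.371328 = 0.801026
e^{−rT} = e^{−0.0444·2.1921} = 0.907257
N(−d₁) = 0.120527,  N(−d₂) = 0.211558
Put price V = K·e^{−rT}·N(−d₂) − S·N(−d₁) = 28.343457 − 23.293142 = 5.050315
ρ = −K·T·e^{−rT}·N(−d₂) = -62.131692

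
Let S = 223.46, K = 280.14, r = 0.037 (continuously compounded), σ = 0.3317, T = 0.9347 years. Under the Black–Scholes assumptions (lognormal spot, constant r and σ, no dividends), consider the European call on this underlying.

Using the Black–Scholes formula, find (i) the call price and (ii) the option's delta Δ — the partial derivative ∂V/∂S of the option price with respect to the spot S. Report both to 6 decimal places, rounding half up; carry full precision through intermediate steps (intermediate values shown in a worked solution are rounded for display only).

σ√T = 0.3317·√0.9347 = 0.320687
d₁ = (ln(S/K) + (r+σ²/2)T) / (σ√T) = (ln(223.46/280.14) + (0.037+0.3317²/2)·0.9347) / 0.320687 = (-0.226057 + 0.086004) / 0.320687 = -0.436728
d₂ = d₁ − σ√T = -0.436728 − 0.320687 = -0.757415
e^{−rT} = e^{−0.037·0.9347} = 0.966007
N(d₁) = 0.331154,  N(d₂) = 0.224401
Call price V = S·N(d₁) − K·e^{−rT}·N(d₂) = 73.999755 − 60.726689 = 13.273066
Δ = N(d₁) = 0.331154

price = 13.273066
Δ = 0.331154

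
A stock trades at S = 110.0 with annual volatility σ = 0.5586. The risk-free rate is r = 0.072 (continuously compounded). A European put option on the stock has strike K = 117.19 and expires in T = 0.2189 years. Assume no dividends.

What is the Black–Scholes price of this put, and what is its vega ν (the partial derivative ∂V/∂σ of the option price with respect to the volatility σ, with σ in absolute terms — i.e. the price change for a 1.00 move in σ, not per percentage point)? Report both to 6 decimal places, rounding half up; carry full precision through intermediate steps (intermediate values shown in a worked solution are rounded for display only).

σ√T = 0.5586·√0.2189 = 0.261351
d₁ = (ln(S/K) + (r+σ²/2)T) / (σ√T) = (ln(110.0/117.19) + (0.072+0.5586²/2)·0.2189) / 0.261351 = (-0.063316 + 0.049913) / 0.261351 = -0.051285
d₂ = d₁ − σ√T = -0.051285 − 0.261351 = -0.312635
e^{−rT} = e^{−0.072·0.2189} = 0.984363
N(−d₁) = 0.520451,  N(−d₂) = 0.622721
Put price V = K·e^{−rT}·N(−d₂) − S·N(−d₁) = 71.835537 − 57.249569 = 14.585968
φ(d₁) = (1/√(2π))·e^{−d₁²/2} = 0.398418
ν = S·φ(d₁)·√T = 20.504752

price = 14.585968
ν = 20.504752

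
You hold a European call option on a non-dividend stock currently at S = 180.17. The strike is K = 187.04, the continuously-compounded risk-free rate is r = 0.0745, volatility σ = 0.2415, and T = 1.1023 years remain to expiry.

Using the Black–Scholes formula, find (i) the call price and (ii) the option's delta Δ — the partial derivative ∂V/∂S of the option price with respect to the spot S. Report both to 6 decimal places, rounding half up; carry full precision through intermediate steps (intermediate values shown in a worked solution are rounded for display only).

price = 21.990815
Δ = 0.619082

σ√T = 0.2415·√1.1023 = 0.253552
d₁ = (ln(S/K) + (r+σ²/2)T) / (σ√T) = (ln(180.17/187.04) + (0.0745+0.2415²/2)·1.1023) / 0.253552 = (-0.037422 + 0.114266) / 0.253552 = 0.303070
d₂ = d₁ − σ√T = 0.303070 − 0.253552 = 0.049518
e^{−rT} = e^{−0.0745·1.1023} = 0.921160
N(d₁) = 0.619082,  N(d₂) = 0.519747
Call price V = S·N(d₁) − K·e^{−rT}·N(d₂) = 111.539959 − 89.549144 = 21.990815
Δ = N(d₁) = 0.619082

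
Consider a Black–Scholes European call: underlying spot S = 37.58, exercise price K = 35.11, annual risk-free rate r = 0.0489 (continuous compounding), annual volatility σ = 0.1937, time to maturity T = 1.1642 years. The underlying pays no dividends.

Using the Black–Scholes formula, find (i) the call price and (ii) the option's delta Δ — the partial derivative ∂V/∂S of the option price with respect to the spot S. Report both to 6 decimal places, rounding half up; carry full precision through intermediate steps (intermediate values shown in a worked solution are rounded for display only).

σ√T = 0.1937·√1.1642 = 0.208999
d₁ = (ln(S/K) + (r+σ²/2)T) / (σ√T) = (ln(37.58/35.11) + (0.0489+0.1937²/2)·1.1642) / 0.208999 = (0.067986 + 0.078770) / 0.208999 = 0.702185
d₂ = d₁ − σ√T = 0.702185 − 0.208999 = 0.493186
e^{−rT} = e^{−0.0489·1.1642} = 0.944661
N(d₁) = 0.758718,  N(d₂) = 0.689059
Call price V = S·N(d₁) − K·e^{−rT}·N(d₂) = 28.512621 − 22.854060 = 5.658561
Δ = N(d₁) = 0.758718

price = 5.658561
Δ = 0.758718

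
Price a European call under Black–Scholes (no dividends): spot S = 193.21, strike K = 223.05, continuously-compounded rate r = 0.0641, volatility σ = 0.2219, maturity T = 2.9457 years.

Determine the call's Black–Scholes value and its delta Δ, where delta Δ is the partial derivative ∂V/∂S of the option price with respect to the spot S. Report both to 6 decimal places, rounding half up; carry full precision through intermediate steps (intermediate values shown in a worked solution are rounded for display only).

price = 33.002095
Δ = 0.621381

σ√T = 0.2219·√2.9457 = 0.380848
d₁ = (ln(S/K) + (r+σ²/2)T) / (σ√T) = (ln(193.21/223.05) + (0.0641+0.2219²/2)·2.9457) / 0.380848 = (-0.143618 + 0.261342) / 0.380848 = 0.309109
d₂ = d₁ − σ√T = 0.309109 − 0.380848 = -0.071739
e^{−rT} = e^{−0.0641·2.9457} = 0.827936
N(d₁) = 0.621381,  N(d₂) = 0.471405
Call price V = S·N(d₁) − K·e^{−rT}·N(d₂) = 120.056990 − 87.054895 = 33.002095
Δ = N(d₁) = 0.621381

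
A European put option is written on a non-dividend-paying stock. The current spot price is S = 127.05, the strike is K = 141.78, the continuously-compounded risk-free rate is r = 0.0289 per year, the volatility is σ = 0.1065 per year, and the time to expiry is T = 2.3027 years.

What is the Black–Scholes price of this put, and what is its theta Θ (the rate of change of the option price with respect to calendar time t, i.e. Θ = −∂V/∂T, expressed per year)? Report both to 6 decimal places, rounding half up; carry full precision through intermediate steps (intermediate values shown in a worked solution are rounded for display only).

price = 11.459346
Θ = 0.690134

σ√T = 0.1065·√2.3027 = 0.161610
d₁ = (ln(S/K) + (r+σ²/2)T) / (σ√T) = (ln(127.05/141.78) + (0.0289+0.1065²/2)·2.3027) / 0.161610 = (-0.109696 + 0.079607) / 0.161610 = -0.186182
d₂ = d₁ − σ√T = -0.186182 − 0.161610 = -0.347792
e^{−rT} = e^{−0.0289·2.3027} = 0.935618
N(−d₁) = 0.573849,  N(−d₂) = 0.636002
Put price V = K·e^{−rT}·N(−d₂) − S·N(−d₁) = 84.366873 − 72.907527 = 11.459346
φ(d₁) = (1/√(2π))·e^{−d₁²/2} = 0.392087
Θ = −S·φ(d₁)·σ/(2√T) + r·K·e^{−rT}·N(−d₂) = −1.748069 + 2.438203 = 0.690134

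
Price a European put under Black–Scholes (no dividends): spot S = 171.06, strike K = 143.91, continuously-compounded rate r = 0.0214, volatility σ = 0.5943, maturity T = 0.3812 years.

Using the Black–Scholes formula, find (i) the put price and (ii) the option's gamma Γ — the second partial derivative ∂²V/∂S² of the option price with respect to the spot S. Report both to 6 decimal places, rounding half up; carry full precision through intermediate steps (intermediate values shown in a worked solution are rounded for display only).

price = 11.363552
Γ = 0.005055

σ√T = 0.5943·√0.3812 = 0.366929
d₁ = (ln(S/K) + (r+σ²/2)T) / (σ√T) = (ln(171.06/143.91) + (0.0214+0.5943²/2)·0.3812) / 0.366929 = (0.172826 + 0.075476) / 0.366929 = 0.676704
d₂ = d₁ − σ√T = 0.676704 − 0.366929 = 0.309775
e^{−rT} = e^{−0.0214·0.3812} = 0.991876
N(−d₁) = 0.249297,  N(−d₂) = 0.378366
Put price V = K·e^{−rT}·N(−d₂) − S·N(−d₁) = 54.008273 − 42.644721 = 11.363552
φ(d₁) = (1/√(2π))·e^{−d₁²/2} = 0.317302
Γ = φ(d₁) / (S·σ·√T) = 0.005055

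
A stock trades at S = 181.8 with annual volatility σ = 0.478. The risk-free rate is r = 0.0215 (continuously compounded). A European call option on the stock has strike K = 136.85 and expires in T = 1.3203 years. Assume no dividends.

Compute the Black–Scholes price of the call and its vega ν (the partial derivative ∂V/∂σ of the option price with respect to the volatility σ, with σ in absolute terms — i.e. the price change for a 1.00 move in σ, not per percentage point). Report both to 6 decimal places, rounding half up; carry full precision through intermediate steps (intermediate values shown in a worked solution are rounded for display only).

price = 63.632596
ν = 58.394396

σ√T = 0.478·√1.3203 = 0.549243
d₁ = (ln(S/K) + (r+σ²/2)T) / (σ√T) = (ln(181.8/136.85) + (0.0215+0.478²/2)·1.3203) / 0.549243 = (0.284022 + 0.179220) / 0.549243 = 0.843419
d₂ = d₁ − σ√T = 0.843419 − 0.549243 = 0.294177
e^{−rT} = e^{−0.0215·1.3203} = 0.972013
N(d₁) = 0.800503,  N(d₂) = 0.615689
Call price V = S·N(d₁) − K·e^{−rT}·N(d₂) = 145.531457 − 81.898861 = 63.632596
φ(d₁) = (1/√(2π))·e^{−d₁²/2} = 0.279538
ν = S·φ(d₁)·√T = 58.394396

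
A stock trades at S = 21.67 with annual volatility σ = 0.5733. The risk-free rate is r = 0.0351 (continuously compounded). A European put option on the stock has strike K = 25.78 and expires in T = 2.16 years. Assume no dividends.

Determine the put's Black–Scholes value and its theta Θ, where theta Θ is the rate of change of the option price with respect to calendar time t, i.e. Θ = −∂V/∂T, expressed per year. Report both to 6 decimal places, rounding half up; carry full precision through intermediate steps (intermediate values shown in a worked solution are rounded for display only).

price = 8.598927
Θ = -1.018485

σ√T = 0.5733·√2.16 = 0.842575
d₁ = (ln(S/K) + (r+σ²/2)T) / (σ√T) = (ln(21.67/25.78) + (0.0351+0.5733²/2)·2.16) / 0.842575 = (-0.173670 + 0.430783) / 0.842575 = 0.305151
d₂ = d₁ − σ√T = 0.305151 − 0.842575 = -0.537425
e^{−rT} = e^{−0.0351·2.16} = 0.926987
N(−d₁) = 0.380126,  N(−d₂) = 0.704513
Put price V = K·e^{−rT}·N(−d₂) − S·N(−d₁) = 16.836250 − 8.237323 = 8.598927
φ(d₁) = (1/√(2π))·e^{−d₁²/2} = 0.380794
Θ = −S·φ(d₁)·σ/(2√T) + r·K·e^{−rT}·N(−d₂) = −1.609437 + 0.590952 = -1.018485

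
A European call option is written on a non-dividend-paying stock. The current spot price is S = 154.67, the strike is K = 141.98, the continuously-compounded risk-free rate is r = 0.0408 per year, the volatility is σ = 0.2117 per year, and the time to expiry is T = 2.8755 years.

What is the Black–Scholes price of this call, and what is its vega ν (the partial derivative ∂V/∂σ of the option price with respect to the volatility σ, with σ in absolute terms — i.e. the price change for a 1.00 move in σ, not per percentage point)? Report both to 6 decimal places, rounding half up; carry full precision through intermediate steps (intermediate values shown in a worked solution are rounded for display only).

σ√T = 0.2117·√2.8755 = 0.358986
d₁ = (ln(S/K) + (r+σ²/2)T) / (σ√T) = (ln(154.67/141.98) + (0.0408+0.2117²/2)·2.8755) / 0.358986 = (0.085608 + 0.181756) / 0.358986 = 0.744774
d₂ = d₁ − σ√T = 0.744774 − 0.358986 = 0.385788
e^{−rT} = e^{−0.0408·2.8755} = 0.889300
N(d₁) = 0.771796,  N(d₂) = 0.650173
Call price V = S·N(d₁) − K·e^{−rT}·N(d₂) = 119.373665 − 82.092716 = 37.280949
φ(d₁) = (1/√(2π))·e^{−d₁²/2} = 0.302316
ν = S·φ(d₁)·√T = 79.290977

price = 37.280949
ν = 79.290977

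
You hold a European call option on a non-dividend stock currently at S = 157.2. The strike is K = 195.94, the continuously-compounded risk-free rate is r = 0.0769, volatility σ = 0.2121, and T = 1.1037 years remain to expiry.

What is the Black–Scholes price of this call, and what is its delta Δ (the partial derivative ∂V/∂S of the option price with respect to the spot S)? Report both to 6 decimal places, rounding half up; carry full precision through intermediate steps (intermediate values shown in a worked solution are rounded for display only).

price = 6.222351
Δ = 0.309840

σ√T = 0.2121·√1.1037 = 0.222826
d₁ = (ln(S/K) + (r+σ²/2)T) / (σ√T) = (ln(157.2/195.94) + (0.0769+0.2121²/2)·1.1037) / 0.222826 = (-0.220290 + 0.109700) / 0.222826 = -0.496303
d₂ = d₁ − σ√T = -0.496303 − 0.222826 = -0.719129
e^{−rT} = e^{−0.0769·1.1037} = 0.918628
N(d₁) = 0.309840,  N(d₂) = 0.236031
Call price V = S·N(d₁) − K·e^{−rT}·N(d₂) = 48.706891 − 42.484539 = 6.222351
Δ = N(d₁) = 0.309840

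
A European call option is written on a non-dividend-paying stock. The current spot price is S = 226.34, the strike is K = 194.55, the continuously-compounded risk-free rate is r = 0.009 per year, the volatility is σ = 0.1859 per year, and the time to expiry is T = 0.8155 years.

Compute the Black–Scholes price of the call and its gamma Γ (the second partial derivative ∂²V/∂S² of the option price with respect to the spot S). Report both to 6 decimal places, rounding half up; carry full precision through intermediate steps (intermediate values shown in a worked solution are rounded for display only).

σ√T = 0.1859·√0.8155 = 0.167877
d₁ = (ln(S/K) + (r+σ²/2)T) / (σ√T) = (ln(226.34/194.55) + (0.009+0.1859²/2)·0.8155) / 0.167877 = (0.151349 + 0.021431) / 0.167877 = 1.029205
d₂ = d₁ − σ√T = 1.029205 − 0.167877 = 0.861328
e^{−rT} = e^{−0.009·0.8155} = 0.992687
N(d₁) = 0.848308,  N(d₂) = 0.805471
Call price V = S·N(d₁) − K·e^{−rT}·N(d₂) = 192.006116 − 155.558524 = 36.447592
φ(d₁) = (1/√(2π))·e^{−d₁²/2} = 0.234906
Γ = φ(d₁) / (S·σ·√T) = 0.006182

price = 36.447592
Γ = 0.006182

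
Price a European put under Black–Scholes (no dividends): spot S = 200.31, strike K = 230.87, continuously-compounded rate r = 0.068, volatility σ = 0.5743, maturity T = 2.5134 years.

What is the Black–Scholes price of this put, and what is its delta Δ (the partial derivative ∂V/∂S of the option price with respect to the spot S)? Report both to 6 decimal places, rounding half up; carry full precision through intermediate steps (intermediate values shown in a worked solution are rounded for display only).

σ√T = 0.5743·√2.5134 = 0.910478
d₁ = (ln(S/K) + (r+σ²/2)T) / (σ√T) = (ln(200.31/230.87) + (0.068+0.5743²/2)·2.5134) / 0.910478 = (-0.141989 + 0.585397) / 0.910478 = 0.487006
d₂ = d₁ − σ√T = 0.487006 − 0.910478 = -0.423473
e^{−rT} = e^{−0.068·2.5134} = 0.842896
N(−d₁) = 0.313127,  N(−d₂) = 0.664025
Put price V = K·e^{−rT}·N(−d₂) − S·N(−d₁) = 129.218898 − 62.722510 = 66.496388
Δ = −N(−d₁) = -0.313127

price = 66.496388
Δ = -0.313127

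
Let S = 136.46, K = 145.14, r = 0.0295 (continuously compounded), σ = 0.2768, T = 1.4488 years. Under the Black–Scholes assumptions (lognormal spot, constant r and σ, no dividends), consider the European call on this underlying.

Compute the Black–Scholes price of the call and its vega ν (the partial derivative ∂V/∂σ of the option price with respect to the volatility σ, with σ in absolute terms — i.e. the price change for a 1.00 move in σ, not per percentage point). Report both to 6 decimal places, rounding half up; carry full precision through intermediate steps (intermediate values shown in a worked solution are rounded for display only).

σ√T = 0.2768·√1.4488 = 0.333173
d₁ = (ln(S/K) + (r+σ²/2)T) / (σ√T) = (ln(136.46/145.14) + (0.0295+0.2768²/2)·1.4488) / 0.333173 = (-0.061667 + 0.098242) / 0.333173 = 0.109776
d₂ = d₁ − σ√T = 0.109776 − 0.333173 = -0.223397
e^{−rT} = e^{−0.0295·1.4488} = 0.958161
N(d₁) = 0.543707,  N(d₂) = 0.411613
Call price V = S·N(d₁) − K·e^{−rT}·N(d₂) = 74.194211 − 57.242018 = 16.952193
φ(d₁) = (1/√(2π))·e^{−d₁²/2} = 0.396546
ν = S·φ(d₁)·√T = 65.133263

price = 16.952193
ν = 65.133263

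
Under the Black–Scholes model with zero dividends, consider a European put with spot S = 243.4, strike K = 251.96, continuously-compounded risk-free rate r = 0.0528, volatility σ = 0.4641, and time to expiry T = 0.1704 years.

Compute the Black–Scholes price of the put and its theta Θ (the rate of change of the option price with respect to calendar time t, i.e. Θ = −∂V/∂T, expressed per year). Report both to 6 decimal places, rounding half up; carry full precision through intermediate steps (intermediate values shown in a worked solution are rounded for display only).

σ√T = 0.4641·√0.1704 = 0.191578
d₁ = (ln(S/K) + (r+σ²/2)T) / (σ√T) = (ln(243.4/251.96) + (0.0528+0.4641²/2)·0.1704) / 0.191578 = (-0.034564 + 0.027348) / 0.191578 = -0.037666
d₂ = d₁ − σ√T = -0.037666 − 0.191578 = -0.229244
e^{−rT} = e^{−0.0528·0.1704} = 0.991043
N(−d₁) = 0.515023,  N(−d₂) = 0.590660
Put price V = K·e^{−rT}·N(−d₂) − S·N(−d₁) = 147.489809 − 125.356564 = 22.133245
φ(d₁) = (1/√(2π))·e^{−d₁²/2} = 0.398659
Θ = −S·φ(d₁)·σ/(2√T) + r·K·e^{−rT}·N(−d₂) = −54.546809 + 7.787462 = -46.759347

price = 22.133245
Θ = -46.759347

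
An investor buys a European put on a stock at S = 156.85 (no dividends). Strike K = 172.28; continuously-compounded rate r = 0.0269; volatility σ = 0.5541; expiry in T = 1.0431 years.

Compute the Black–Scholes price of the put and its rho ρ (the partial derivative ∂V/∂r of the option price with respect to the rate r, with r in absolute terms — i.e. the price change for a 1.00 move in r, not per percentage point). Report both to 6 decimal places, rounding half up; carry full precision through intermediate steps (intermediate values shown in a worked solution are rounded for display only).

price = 41.701290
ρ = -114.470951

σ√T = 0.5541·√1.0431 = 0.565915
d₁ = (ln(S/K) + (r+σ²/2)T) / (σ√T) = (ln(156.85/172.28) + (0.0269+0.5541²/2)·1.0431) / 0.565915 = (-0.093831 + 0.188189) / 0.565915 = 0.166735
d₂ = d₁ − σ√T = 0.166735 − 0.565915 = -0.399179
e^{−rT} = e^{−0.0269·1.0431} = 0.972331
N(−d₁) = 0.433789,  N(−d₂) = 0.655119
Put price V = K·e^{−rT}·N(−d₂) − S·N(−d₁) = 109.741109 − 68.039819 = 41.701290
ρ = −K·T·e^{−rT}·N(−d₂) = -114.470951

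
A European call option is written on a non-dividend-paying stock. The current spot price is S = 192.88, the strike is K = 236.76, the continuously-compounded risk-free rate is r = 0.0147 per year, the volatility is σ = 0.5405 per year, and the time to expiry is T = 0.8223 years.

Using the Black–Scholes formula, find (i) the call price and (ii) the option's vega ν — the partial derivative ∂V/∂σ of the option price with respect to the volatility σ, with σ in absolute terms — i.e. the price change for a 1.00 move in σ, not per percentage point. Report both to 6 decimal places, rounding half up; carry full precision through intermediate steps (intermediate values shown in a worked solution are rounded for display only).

price = 23.878744
ν = 69.012016

σ√T = 0.5405·√0.8223 = 0.490130
d₁ = (ln(S/K) + (r+σ²/2)T) / (σ√T) = (ln(192.88/236.76) + (0.0147+0.5405²/2)·0.8223) / 0.490130 = (-0.204979 + 0.132201) / 0.490130 = -0.148486
d₂ = d₁ − σ√T = -0.148486 − 0.490130 = -0.638616
e^{−rT} = e^{−0.0147·0.8223} = 0.987985
N(d₁) = 0.440980,  N(d₂) = 0.261536
Call price V = S·N(d₁) − K·e^{−rT}·N(d₂) = 85.056134 − 61.177390 = 23.878744
φ(d₁) = (1/√(2π))·e^{−d₁²/2} = 0.394568
ν = S·φ(d₁)·√T = 69.012016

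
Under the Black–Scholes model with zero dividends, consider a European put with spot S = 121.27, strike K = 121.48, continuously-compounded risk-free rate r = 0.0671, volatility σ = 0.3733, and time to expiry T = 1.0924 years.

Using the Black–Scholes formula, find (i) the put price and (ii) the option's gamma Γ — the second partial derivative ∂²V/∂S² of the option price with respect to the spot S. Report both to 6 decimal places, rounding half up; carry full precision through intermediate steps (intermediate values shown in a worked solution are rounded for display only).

σ√T = 0.3733·√1.0924 = 0.390165
d₁ = (ln(S/K) + (r+σ²/2)T) / (σ√T) = (ln(121.27/121.48) + (0.0671+0.3733²/2)·1.0924) / 0.390165 = (-0.001730 + 0.149415) / 0.390165 = 0.378517
d₂ = d₁ − σ√T = 0.378517 − 0.390165 = -0.011648
e^{−rT} = e^{−0.0671·1.0924} = 0.929322
N(−d₁) = 0.352523,  N(−d₂) = 0.504647
Put price V = K·e^{−rT}·N(−d₂) − S·N(−d₁) = 56.971613 − 42.750481 = 14.221131
φ(d₁) = (1/√(2π))·e^{−d₁²/2} = 0.371363
Γ = φ(d₁) / (S·σ·√T) = 0.007849

price = 14.221131
Γ = 0.007849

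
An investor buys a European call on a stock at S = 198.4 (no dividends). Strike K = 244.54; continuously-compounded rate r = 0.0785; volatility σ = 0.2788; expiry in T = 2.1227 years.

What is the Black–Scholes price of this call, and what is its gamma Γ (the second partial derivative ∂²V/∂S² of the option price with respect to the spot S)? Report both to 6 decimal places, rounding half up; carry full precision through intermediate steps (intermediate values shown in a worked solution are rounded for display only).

σ√T = 0.2788·√2.1227 = 0.406197
d₁ = (ln(S/K) + (r+σ²/2)T) / (σ√T) = (ln(198.4/244.54) + (0.0785+0.2788²/2)·2.1227) / 0.406197 = (-0.209094 + 0.249130) / 0.406197 = 0.098564
d₂ = d₁ − σ√T = 0.098564 − 0.406197 = -0.307633
e^{−rT} = e^{−0.0785·2.1227} = 0.846511
N(d₁) = 0.539258,  N(d₂) = 0.379181
Call price V = S·N(d₁) − K·e^{−rT}·N(d₂) = 106.988734 − 78.492600 = 28.496133
φ(d₁) = (1/√(2π))·e^{−d₁²/2} = 0.397009
Γ = φ(d₁) / (S·σ·√T) = 0.004926

price = 28.496133
Γ = 0.004926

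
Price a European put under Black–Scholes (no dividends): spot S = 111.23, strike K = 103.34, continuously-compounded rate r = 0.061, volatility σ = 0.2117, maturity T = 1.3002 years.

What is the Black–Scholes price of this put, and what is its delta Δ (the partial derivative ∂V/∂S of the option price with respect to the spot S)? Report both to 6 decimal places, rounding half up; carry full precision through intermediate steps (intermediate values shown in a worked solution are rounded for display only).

σ√T = 0.2117·√1.3002 = 0.241394
d₁ = (ln(S/K) + (r+σ²/2)T) / (σ√T) = (ln(111.23/103.34) + (0.061+0.2117²/2)·1.3002) / 0.241394 = (0.073576 + 0.108448) / 0.241394 = 0.754051
d₂ = d₁ − σ√T = 0.754051 − 0.241394 = 0.512658
e^{−rT} = e^{−0.061·1.3002} = 0.923751
N(−d₁) = 0.225409,  N(−d₂) = 0.304095
Put price V = K·e^{−rT}·N(−d₂) − S·N(−d₁) = 29.029091 − 25.072262 = 3.956829
Δ = −N(−d₁) = -0.225409

price = 3.956829
Δ = -0.225409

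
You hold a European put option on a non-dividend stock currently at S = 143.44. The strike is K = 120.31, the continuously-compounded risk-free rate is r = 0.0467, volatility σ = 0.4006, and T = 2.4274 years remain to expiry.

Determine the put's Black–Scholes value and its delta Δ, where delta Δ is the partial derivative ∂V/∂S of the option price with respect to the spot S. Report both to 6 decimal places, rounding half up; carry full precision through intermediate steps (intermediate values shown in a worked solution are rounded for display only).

price = 15.830068
Δ = -0.219041

σ√T = 0.4006·√2.4274 = 0.624139
d₁ = (ln(S/K) + (r+σ²/2)T) / (σ√T) = (ln(143.44/120.31) + (0.0467+0.4006²/2)·2.4274) / 0.624139 = (0.175845 + 0.308135) / 0.624139 = 0.775435
d₂ = d₁ − σ√T = 0.775435 − 0.624139 = 0.151296
e^{−rT} = e^{−0.0467·2.4274} = 0.892830
N(−d₁) = 0.219041,  N(−d₂) = 0.439871
Put price V = K·e^{−rT}·N(−d₂) − S·N(−d₁) = 47.249348 − 31.419280 = 15.830068
Δ = −N(−d₁) = -0.219041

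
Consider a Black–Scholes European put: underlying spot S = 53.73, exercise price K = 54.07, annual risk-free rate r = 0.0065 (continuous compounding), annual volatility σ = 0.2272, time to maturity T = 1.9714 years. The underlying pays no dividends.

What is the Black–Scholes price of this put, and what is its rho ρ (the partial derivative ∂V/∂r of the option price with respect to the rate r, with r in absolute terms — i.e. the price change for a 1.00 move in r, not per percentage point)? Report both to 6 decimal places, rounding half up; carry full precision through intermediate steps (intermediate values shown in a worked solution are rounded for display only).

price = 6.614117
ρ = -58.439580

σ√T = 0.2272·√1.9714 = 0.319004
d₁ = (ln(S/K) + (r+σ²/2)T) / (σ√T) = (ln(53.73/54.07) + (0.0065+0.2272²/2)·1.9714) / 0.319004 = (-0.006308 + 0.063696) / 0.319004 = 0.179897
d₂ = d₁ − σ√T = 0.179897 − 0.319004 = -0.139107
e^{−rT} = e^{−0.0065·1.9714} = 0.987268
N(−d₁) = 0.428617,  N(−d₂) = 0.555317
Put price V = K·e^{−rT}·N(−d₂) − S·N(−d₁) = 29.643695 − 23.029578 = 6.614117
ρ = −K·T·e^{−rT}·N(−d₂) = -58.439580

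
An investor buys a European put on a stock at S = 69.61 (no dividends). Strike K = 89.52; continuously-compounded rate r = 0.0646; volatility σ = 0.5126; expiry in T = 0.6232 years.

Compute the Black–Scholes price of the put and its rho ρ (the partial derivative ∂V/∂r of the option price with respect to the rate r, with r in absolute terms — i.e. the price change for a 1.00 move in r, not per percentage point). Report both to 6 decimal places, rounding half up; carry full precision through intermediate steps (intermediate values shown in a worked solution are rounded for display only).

price = 22.296007
ρ = -41.027405

σ√T = 0.5126·√0.6232 = 0.404662
d₁ = (ln(S/K) + (r+σ²/2)T) / (σ√T) = (ln(69.61/89.52) + (0.0646+0.5126²/2)·0.6232) / 0.404662 = (-0.251554 + 0.122134) / 0.404662 = -0.319821
d₂ = d₁ − σ√T = -0.319821 − 0.404662 = -0.724483
e^{−rT} = e^{−0.0646·0.6232} = 0.960541
N(−d₁) = 0.625448,  N(−d₂) = 0.765615
Put price V = K·e^{−rT}·N(−d₂) − S·N(−d₁) = 65.833449 − 43.537441 = 22.296007
ρ = −K·T·e^{−rT}·N(−d₂) = -41.027405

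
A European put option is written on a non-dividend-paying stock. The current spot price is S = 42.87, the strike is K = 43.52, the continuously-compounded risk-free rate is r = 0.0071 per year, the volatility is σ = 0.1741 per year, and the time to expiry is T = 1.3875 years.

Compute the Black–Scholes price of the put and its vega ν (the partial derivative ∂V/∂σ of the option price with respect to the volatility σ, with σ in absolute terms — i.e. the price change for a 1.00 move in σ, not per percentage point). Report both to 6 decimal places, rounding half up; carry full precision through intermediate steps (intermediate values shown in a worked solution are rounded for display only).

price = 3.623145
ν = 20.085656

σ√T = 0.1741·√1.3875 = 0.205076
d₁ = (ln(S/K) + (r+σ²/2)T) / (σ√T) = (ln(42.87/43.52) + (0.0071+0.1741²/2)·1.3875) / 0.205076 = (-0.015048 + 0.030879) / 0.205076 = 0.077196
d₂ = d₁ − σ√T = 0.077196 − 0.205076 = -0.127880
e^{−rT} = e^{−0.0071·1.3875} = 0.990197
N(−d₁) = 0.469234,  N(−d₂) = 0.550878
Put price V = K·e^{−rT}·N(−d₂) − S·N(−d₁) = 23.739200 − 20.116054 = 3.623145
φ(d₁) = (1/√(2π))·e^{−d₁²/2} = 0.397755
ν = S·φ(d₁)·√T = 20.085656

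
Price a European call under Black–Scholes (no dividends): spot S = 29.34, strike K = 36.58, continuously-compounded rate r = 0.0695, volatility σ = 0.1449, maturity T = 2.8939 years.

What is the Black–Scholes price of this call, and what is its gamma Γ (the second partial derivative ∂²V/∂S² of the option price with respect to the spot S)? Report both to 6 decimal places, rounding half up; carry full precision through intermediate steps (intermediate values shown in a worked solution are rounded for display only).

price = 2.627404
Γ = 0.055108

σ√T = 0.1449·√2.8939 = 0.246496
d₁ = (ln(S/K) + (r+σ²/2)T) / (σ√T) = (ln(29.34/36.58) + (0.0695+0.1449²/2)·2.8939) / 0.246496 = (-0.220550 + 0.231506) / 0.246496 = 0.044448
d₂ = d₁ − σ√T = 0.044448 − 0.246496 = -0.202048
e^{−rT} = e^{−0.0695·2.8939} = 0.817809
N(d₁) = 0.517727,  N(d₂) = 0.419940
Call price V = S·N(d₁) − K·e^{−rT}·N(d₂) = 15.190096 − 12.562691 = 2.627404
φ(d₁) = (1/√(2π))·e^{−d₁²/2} = 0.398548
Γ = φ(d₁) / (S·σ·√T) = 0.055108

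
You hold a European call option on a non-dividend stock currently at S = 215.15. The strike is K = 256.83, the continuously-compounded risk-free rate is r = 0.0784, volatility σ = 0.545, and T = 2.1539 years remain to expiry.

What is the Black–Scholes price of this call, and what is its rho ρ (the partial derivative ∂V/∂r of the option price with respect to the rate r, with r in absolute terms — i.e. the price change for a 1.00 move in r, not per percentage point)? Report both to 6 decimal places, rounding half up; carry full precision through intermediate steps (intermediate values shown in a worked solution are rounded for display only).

σ√T = 0.545·√2.1539 = 0.799851
d₁ = (ln(S/K) + (r+σ²/2)T) / (σ√T) = (ln(215.15/256.83) + (0.0784+0.545²/2)·2.1539) / 0.799851 = (-0.177079 + 0.488747) / 0.799851 = 0.389657
d₂ = d₁ − σ√T = 0.389657 − 0.799851 = -0.410194
e^{−rT} = e^{−0.0784·2.1539} = 0.844622
N(d₁) = 0.651605,  N(d₂) = 0.340832
Call price V = S·N(d₁) − K·e^{−rT}·N(d₂) = 140.192818 − 73.934715 = 66.258103
ρ = K·T·e^{−rT}·N(d₂) = 159.247983

price = 66.258103
ρ = 159.247983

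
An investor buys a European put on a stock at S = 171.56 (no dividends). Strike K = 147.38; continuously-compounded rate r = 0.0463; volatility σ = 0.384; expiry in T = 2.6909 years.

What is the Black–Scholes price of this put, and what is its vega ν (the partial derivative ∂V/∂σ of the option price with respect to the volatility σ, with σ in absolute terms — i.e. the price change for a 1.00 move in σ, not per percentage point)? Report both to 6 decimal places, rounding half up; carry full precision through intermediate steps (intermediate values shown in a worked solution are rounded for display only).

σ√T = 0.384·√2.6909 = 0.629912
d₁ = (ln(S/K) + (r+σ²/2)T) / (σ√T) = (ln(171.56/147.38) + (0.0463+0.384²/2)·2.6909) / 0.629912 = (0.151919 + 0.322983) / 0.629912 = 0.753918
d₂ = d₁ − σ√T = 0.753918 − 0.629912 = 0.124006
e^{−rT} = e^{−0.0463·2.6909} = 0.882860
N(−d₁) = 0.225449,  N(−d₂) = 0.450655
Put price V = K·e^{−rT}·N(−d₂) − S·N(−d₁) = 58.637426 − 38.678071 = 19.959355
φ(d₁) = (1/√(2π))·e^{−d₁²/2} = 0.300252
ν = S·φ(d₁)·√T = 84.498706

price = 19.959355
ν = 84.498706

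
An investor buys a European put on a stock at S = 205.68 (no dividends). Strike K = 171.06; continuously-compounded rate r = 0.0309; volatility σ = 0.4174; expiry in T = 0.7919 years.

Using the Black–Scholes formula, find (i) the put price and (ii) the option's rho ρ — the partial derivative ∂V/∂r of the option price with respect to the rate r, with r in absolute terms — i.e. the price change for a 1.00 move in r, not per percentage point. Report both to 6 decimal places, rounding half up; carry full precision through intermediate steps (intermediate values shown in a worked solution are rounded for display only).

σ√T = 0.4174·√0.7919 = 0.371439
d₁ = (ln(S/K) + (r+σ²/2)T) / (σ√T) = (ln(205.68/171.06) + (0.0309+0.4174²/2)·0.7919) / 0.371439 = (0.184307 + 0.093453) / 0.371439 = 0.747795
d₂ = d₁ − σ√T = 0.747795 − 0.371439 = 0.376356
e^{−rT} = e^{−0.0309·0.7919} = 0.975827
N(−d₁) = 0.227292,  N(−d₂) = 0.353326
Put price V = K·e^{−rT}·N(−d₂) − S·N(−d₁) = 58.978956 − 46.749383 = 12.229573
ρ = −K·T·e^{−rT}·N(−d₂) = -46.705435

price = 12.229573
ρ = -46.705435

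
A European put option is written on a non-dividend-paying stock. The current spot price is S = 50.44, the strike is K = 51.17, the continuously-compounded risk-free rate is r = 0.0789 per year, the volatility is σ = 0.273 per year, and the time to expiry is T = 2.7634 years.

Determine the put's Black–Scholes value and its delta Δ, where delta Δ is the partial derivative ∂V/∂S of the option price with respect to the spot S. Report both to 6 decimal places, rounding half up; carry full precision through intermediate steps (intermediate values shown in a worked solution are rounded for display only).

σ√T = 0.273·√2.7634 = 0.453821
d₁ = (ln(S/K) + (r+σ²/2)T) / (σ√T) = (ln(50.44/51.17) + (0.0789+0.273²/2)·2.7634) / 0.453821 = (-0.014369 + 0.321009) / 0.453821 = 0.675685
d₂ = d₁ − σ√T = 0.675685 − 0.453821 = 0.221864
e^{−rT} = e^{−0.0789·2.7634} = 0.804100
N(−d₁) = 0.249620,  N(−d₂) = 0.412210
Put price V = K·e^{−rT}·N(−d₂) − S·N(−d₁) = 16.960690 − 12.590847 = 4.369843
Δ = −N(−d₁) = -0.249620

price = 4.369843
Δ = -0.249620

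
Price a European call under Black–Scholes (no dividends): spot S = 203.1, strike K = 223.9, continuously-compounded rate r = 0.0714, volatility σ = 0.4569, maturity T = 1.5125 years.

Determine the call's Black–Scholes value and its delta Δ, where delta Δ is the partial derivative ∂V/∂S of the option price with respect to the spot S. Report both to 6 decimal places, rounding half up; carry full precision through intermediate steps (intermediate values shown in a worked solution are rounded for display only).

σ√T = 0.4569·√1.5125 = 0.561913
d₁ = (ln(S/K) + (r+σ²/2)T) / (σ√T) = (ln(203.1/223.9) + (0.0714+0.4569²/2)·1.5125) / 0.561913 = (-0.097501 + 0.265865) / 0.561913 = 0.299627
d₂ = d₁ − σ√T = 0.299627 − 0.561913 = -0.262285
e^{−rT} = e^{−0.0714·1.5125} = 0.897634
N(d₁) = 0.617769,  N(d₂) = 0.396551
Call price V = S·N(d₁) − K·e^{−rT}·N(d₂) = 125.468939 − 79.698891 = 45.770048
Δ = N(d₁) = 0.617769

price = 45.770048
Δ = 0.617769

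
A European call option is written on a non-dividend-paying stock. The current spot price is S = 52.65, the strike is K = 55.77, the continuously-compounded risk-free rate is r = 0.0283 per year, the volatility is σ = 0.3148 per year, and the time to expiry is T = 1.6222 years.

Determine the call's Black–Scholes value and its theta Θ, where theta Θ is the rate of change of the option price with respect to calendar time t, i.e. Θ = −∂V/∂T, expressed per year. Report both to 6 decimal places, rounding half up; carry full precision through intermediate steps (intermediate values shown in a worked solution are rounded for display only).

price = 8.109329
Θ = -3.174778

σ√T = 0.3148·√1.6222 = 0.400947
d₁ = (ln(S/K) + (r+σ²/2)T) / (σ√T) = (ln(52.65/55.77) + (0.0283+0.3148²/2)·1.6222) / 0.400947 = (-0.057570 + 0.126287) / 0.400947 = 0.171388
d₂ = d₁ − σ√T = 0.171388 − 0.400947 = -0.229559
e^{−rT} = e^{−0.0283·1.6222} = 0.955130
N(d₁) = 0.568041,  N(d₂) = 0.409217
Call price V = S·N(d₁) − K·e^{−rT}·N(d₂) = 29.907348 − 21.798019 = 8.109329
φ(d₁) = (1/√(2π))·e^{−d₁²/2} = 0.393126
Θ = −S·φ(d₁)·σ/(2√T) − r·K·e^{−rT}·N(d₂) = −2.557894 − 0.616884 = -3.174778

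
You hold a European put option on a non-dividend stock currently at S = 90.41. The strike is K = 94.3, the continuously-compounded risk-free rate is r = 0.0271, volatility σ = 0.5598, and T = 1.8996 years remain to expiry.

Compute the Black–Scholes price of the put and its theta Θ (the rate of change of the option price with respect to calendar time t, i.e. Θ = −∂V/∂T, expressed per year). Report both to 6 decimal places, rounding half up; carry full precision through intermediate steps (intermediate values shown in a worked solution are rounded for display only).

σ√T = 0.5598·√1.8996 = 0.771550
d₁ = (ln(S/K) + (r+σ²/2)T) / (σ√T) = (ln(90.41/94.3) + (0.0271+0.5598²/2)·1.8996) / 0.771550 = (-0.042126 + 0.349124) / 0.771550 = 0.397897
d₂ = d₁ − σ√T = 0.397897 − 0.771550 = -0.373653
e^{−rT} = e^{−0.0271·1.8996} = 0.949823
N(−d₁) = 0.345353,  N(−d₂) = 0.645669
Put price V = K·e^{−rT}·N(−d₂) − S·N(−d₁) = 57.831477 − 31.223367 = 26.608109
φ(d₁) = (1/√(2π))·e^{−d₁²/2} = 0.368579
Θ = −S·φ(d₁)·σ/(2√T) + r·K·e^{−rT}·N(−d₂) = −6.767358 + 1.567233 = -5.200125

price = 26.608109
Θ = -5.200125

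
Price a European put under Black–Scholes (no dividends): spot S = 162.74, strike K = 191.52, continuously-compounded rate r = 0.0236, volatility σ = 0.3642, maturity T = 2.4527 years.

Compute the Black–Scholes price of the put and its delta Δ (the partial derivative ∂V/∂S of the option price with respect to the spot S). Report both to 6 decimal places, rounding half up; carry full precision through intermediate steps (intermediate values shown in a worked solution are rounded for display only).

price = 48.193846
Δ = -0.459704

σ√T = 0.3642·√2.4527 = 0.570377
d₁ = (ln(S/K) + (r+σ²/2)T) / (σ√T) = (ln(162.74/191.52) + (0.0236+0.3642²/2)·2.4527) / 0.570377 = (-0.162838 + 0.220549) / 0.570377 = 0.101179
d₂ = d₁ − σ√T = 0.101179 − 0.570377 = -0.469198
e^{−rT} = e^{−0.0236·2.4527} = 0.943760
N(−d₁) = 0.459704,  N(−d₂) = 0.680536
Put price V = K·e^{−rT}·N(−d₂) − S·N(−d₁) = 123.006083 − 74.812237 = 48.193846
Δ = −N(−d₁) = -0.459704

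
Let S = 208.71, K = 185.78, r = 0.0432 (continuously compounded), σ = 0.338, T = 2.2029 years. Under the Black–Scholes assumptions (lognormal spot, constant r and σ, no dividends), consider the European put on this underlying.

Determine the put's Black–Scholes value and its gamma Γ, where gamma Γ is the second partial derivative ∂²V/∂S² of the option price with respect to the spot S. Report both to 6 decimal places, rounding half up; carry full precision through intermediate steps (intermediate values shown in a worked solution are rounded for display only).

price = 20.691769
Γ = 0.003039

σ√T = 0.338·√2.2029 = 0.501665
d₁ = (ln(S/K) + (r+σ²/2)T) / (σ√T) = (ln(208.71/185.78) + (0.0432+0.338²/2)·2.2029) / 0.501665 = (0.116383 + 0.220999) / 0.501665 = 0.672524
d₂ = d₁ − σ√T = 0.672524 − 0.501665 = 0.170858
e^{−rT} = e^{−0.0432·2.2029} = 0.909223
N(−d₁) = 0.250625,  N(−d₂) = 0.432168
Put price V = K·e^{−rT}·N(−d₂) − S·N(−d₁) = 72.999743 − 52.307973 = 20.691769
φ(d₁) = (1/√(2π))·e^{−d₁²/2} = 0.318198
Γ = φ(d₁) / (S·σ·√T) = 0.003039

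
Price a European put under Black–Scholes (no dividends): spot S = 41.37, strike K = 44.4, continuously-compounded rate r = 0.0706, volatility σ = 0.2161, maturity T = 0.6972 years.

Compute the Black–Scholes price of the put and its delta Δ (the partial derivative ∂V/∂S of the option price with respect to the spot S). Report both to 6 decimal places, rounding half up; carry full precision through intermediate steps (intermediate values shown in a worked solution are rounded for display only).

σ√T = 0.2161·√0.6972 = 0.180440
d₁ = (ln(S/K) + (r+σ²/2)T) / (σ√T) = (ln(41.37/44.4) + (0.0706+0.2161²/2)·0.6972) / 0.180440 = (-0.070683 + 0.065502) / 0.180440 = -0.028718
d₂ = d₁ − σ√T = -0.028718 − 0.180440 = -0.209158
e^{−rT} = e^{−0.0706·0.6972} = 0.951969
N(−d₁) = 0.511455,  N(−d₂) = 0.582838
Put price V = K·e^{−rT}·N(−d₂) − S·N(−d₁) = 24.635053 − 21.158898 = 3.476154
Δ = −N(−d₁) = -0.511455

price = 3.476154
Δ = -0.511455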